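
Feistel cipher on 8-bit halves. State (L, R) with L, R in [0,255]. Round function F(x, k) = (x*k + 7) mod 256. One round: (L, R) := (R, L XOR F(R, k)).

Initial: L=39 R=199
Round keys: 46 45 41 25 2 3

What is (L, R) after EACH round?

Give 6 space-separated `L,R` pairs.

Answer: 199,238 238,26 26,223 223,212 212,112 112,131

Derivation:
Round 1 (k=46): L=199 R=238
Round 2 (k=45): L=238 R=26
Round 3 (k=41): L=26 R=223
Round 4 (k=25): L=223 R=212
Round 5 (k=2): L=212 R=112
Round 6 (k=3): L=112 R=131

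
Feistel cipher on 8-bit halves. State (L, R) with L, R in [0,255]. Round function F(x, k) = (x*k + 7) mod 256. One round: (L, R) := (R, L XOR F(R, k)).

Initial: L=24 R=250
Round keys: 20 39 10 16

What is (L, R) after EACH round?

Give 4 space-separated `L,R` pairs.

Answer: 250,151 151,242 242,236 236,53

Derivation:
Round 1 (k=20): L=250 R=151
Round 2 (k=39): L=151 R=242
Round 3 (k=10): L=242 R=236
Round 4 (k=16): L=236 R=53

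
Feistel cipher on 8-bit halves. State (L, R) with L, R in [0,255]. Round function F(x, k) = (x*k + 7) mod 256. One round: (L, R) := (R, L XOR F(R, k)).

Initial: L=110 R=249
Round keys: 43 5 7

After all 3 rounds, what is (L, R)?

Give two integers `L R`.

Answer: 114 145

Derivation:
Round 1 (k=43): L=249 R=180
Round 2 (k=5): L=180 R=114
Round 3 (k=7): L=114 R=145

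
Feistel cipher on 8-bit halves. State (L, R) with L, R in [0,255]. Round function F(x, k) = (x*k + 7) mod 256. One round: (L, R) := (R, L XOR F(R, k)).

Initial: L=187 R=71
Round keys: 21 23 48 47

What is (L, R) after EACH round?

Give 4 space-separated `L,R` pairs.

Round 1 (k=21): L=71 R=97
Round 2 (k=23): L=97 R=249
Round 3 (k=48): L=249 R=214
Round 4 (k=47): L=214 R=168

Answer: 71,97 97,249 249,214 214,168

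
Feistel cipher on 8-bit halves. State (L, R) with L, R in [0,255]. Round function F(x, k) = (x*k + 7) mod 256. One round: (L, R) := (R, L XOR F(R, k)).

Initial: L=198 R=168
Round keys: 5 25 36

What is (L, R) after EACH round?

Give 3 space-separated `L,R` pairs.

Answer: 168,137 137,192 192,142

Derivation:
Round 1 (k=5): L=168 R=137
Round 2 (k=25): L=137 R=192
Round 3 (k=36): L=192 R=142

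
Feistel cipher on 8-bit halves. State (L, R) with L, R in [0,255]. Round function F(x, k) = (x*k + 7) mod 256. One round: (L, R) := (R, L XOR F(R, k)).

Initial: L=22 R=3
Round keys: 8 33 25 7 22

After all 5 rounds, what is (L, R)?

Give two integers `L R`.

Round 1 (k=8): L=3 R=9
Round 2 (k=33): L=9 R=51
Round 3 (k=25): L=51 R=11
Round 4 (k=7): L=11 R=103
Round 5 (k=22): L=103 R=234

Answer: 103 234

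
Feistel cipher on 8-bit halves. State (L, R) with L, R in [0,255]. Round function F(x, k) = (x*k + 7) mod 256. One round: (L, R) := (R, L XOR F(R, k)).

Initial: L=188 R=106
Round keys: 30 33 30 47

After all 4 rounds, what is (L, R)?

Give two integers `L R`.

Round 1 (k=30): L=106 R=207
Round 2 (k=33): L=207 R=220
Round 3 (k=30): L=220 R=0
Round 4 (k=47): L=0 R=219

Answer: 0 219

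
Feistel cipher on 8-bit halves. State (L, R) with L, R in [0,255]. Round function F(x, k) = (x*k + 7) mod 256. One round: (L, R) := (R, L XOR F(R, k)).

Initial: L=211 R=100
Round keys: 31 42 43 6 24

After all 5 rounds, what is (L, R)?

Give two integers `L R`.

Round 1 (k=31): L=100 R=240
Round 2 (k=42): L=240 R=3
Round 3 (k=43): L=3 R=120
Round 4 (k=6): L=120 R=212
Round 5 (k=24): L=212 R=159

Answer: 212 159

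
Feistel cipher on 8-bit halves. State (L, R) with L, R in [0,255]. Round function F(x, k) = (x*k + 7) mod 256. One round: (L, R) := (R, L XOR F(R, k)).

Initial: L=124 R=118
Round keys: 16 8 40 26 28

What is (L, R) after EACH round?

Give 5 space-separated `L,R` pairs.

Answer: 118,27 27,169 169,116 116,102 102,91

Derivation:
Round 1 (k=16): L=118 R=27
Round 2 (k=8): L=27 R=169
Round 3 (k=40): L=169 R=116
Round 4 (k=26): L=116 R=102
Round 5 (k=28): L=102 R=91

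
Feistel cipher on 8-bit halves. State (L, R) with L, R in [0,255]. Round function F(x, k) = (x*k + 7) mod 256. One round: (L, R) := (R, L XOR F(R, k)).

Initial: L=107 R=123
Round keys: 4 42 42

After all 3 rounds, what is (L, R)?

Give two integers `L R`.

Answer: 140 103

Derivation:
Round 1 (k=4): L=123 R=152
Round 2 (k=42): L=152 R=140
Round 3 (k=42): L=140 R=103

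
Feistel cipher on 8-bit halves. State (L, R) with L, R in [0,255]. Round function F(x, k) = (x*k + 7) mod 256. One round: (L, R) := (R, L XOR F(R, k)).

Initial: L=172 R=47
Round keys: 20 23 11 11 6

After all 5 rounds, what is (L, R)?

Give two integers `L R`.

Answer: 55 178

Derivation:
Round 1 (k=20): L=47 R=31
Round 2 (k=23): L=31 R=255
Round 3 (k=11): L=255 R=227
Round 4 (k=11): L=227 R=55
Round 5 (k=6): L=55 R=178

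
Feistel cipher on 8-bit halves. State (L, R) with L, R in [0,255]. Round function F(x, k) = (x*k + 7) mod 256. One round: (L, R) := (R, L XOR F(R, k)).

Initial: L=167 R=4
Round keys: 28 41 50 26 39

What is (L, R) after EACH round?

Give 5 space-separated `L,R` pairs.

Answer: 4,208 208,83 83,237 237,74 74,160

Derivation:
Round 1 (k=28): L=4 R=208
Round 2 (k=41): L=208 R=83
Round 3 (k=50): L=83 R=237
Round 4 (k=26): L=237 R=74
Round 5 (k=39): L=74 R=160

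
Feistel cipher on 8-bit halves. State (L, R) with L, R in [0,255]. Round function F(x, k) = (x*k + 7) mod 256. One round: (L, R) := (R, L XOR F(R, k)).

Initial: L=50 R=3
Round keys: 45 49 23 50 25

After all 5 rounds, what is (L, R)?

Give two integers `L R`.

Answer: 141 119

Derivation:
Round 1 (k=45): L=3 R=188
Round 2 (k=49): L=188 R=0
Round 3 (k=23): L=0 R=187
Round 4 (k=50): L=187 R=141
Round 5 (k=25): L=141 R=119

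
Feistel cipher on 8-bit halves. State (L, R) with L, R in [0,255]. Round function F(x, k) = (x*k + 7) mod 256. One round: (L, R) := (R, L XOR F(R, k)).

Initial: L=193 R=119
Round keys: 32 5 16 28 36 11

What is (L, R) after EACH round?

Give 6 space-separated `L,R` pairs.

Round 1 (k=32): L=119 R=38
Round 2 (k=5): L=38 R=178
Round 3 (k=16): L=178 R=1
Round 4 (k=28): L=1 R=145
Round 5 (k=36): L=145 R=106
Round 6 (k=11): L=106 R=4

Answer: 119,38 38,178 178,1 1,145 145,106 106,4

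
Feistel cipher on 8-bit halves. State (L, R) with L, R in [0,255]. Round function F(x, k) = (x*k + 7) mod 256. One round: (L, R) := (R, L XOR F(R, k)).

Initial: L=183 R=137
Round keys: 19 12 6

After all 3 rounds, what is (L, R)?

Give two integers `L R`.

Round 1 (k=19): L=137 R=133
Round 2 (k=12): L=133 R=202
Round 3 (k=6): L=202 R=70

Answer: 202 70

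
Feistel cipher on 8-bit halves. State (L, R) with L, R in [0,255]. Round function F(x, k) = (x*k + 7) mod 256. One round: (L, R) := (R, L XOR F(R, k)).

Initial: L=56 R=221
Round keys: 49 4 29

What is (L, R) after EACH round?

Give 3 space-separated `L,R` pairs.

Round 1 (k=49): L=221 R=108
Round 2 (k=4): L=108 R=106
Round 3 (k=29): L=106 R=101

Answer: 221,108 108,106 106,101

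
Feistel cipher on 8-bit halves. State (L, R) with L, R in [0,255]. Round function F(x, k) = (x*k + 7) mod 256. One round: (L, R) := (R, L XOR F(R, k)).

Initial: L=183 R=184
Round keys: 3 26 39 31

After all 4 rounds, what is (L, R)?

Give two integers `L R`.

Answer: 8 48

Derivation:
Round 1 (k=3): L=184 R=152
Round 2 (k=26): L=152 R=207
Round 3 (k=39): L=207 R=8
Round 4 (k=31): L=8 R=48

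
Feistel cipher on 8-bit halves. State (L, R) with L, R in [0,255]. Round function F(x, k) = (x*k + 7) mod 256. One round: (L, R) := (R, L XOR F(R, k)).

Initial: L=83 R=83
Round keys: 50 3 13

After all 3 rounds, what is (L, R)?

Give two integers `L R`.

Answer: 2 79

Derivation:
Round 1 (k=50): L=83 R=110
Round 2 (k=3): L=110 R=2
Round 3 (k=13): L=2 R=79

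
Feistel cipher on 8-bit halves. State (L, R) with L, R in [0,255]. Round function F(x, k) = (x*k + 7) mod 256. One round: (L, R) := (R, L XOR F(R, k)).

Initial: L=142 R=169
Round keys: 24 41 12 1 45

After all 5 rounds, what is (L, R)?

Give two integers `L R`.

Answer: 0 165

Derivation:
Round 1 (k=24): L=169 R=81
Round 2 (k=41): L=81 R=169
Round 3 (k=12): L=169 R=162
Round 4 (k=1): L=162 R=0
Round 5 (k=45): L=0 R=165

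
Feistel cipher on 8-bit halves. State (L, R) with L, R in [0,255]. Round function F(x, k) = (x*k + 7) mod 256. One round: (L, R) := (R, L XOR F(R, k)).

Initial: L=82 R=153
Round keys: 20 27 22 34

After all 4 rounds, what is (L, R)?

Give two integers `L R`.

Round 1 (k=20): L=153 R=169
Round 2 (k=27): L=169 R=67
Round 3 (k=22): L=67 R=96
Round 4 (k=34): L=96 R=132

Answer: 96 132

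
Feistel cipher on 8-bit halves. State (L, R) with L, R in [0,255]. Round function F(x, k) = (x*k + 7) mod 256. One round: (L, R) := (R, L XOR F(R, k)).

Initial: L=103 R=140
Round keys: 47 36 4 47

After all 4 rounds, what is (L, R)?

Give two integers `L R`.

Answer: 47 211

Derivation:
Round 1 (k=47): L=140 R=220
Round 2 (k=36): L=220 R=123
Round 3 (k=4): L=123 R=47
Round 4 (k=47): L=47 R=211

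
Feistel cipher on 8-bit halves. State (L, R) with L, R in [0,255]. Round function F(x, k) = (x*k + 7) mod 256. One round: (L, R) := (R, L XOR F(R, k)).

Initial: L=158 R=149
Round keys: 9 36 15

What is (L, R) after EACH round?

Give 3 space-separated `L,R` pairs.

Round 1 (k=9): L=149 R=218
Round 2 (k=36): L=218 R=58
Round 3 (k=15): L=58 R=183

Answer: 149,218 218,58 58,183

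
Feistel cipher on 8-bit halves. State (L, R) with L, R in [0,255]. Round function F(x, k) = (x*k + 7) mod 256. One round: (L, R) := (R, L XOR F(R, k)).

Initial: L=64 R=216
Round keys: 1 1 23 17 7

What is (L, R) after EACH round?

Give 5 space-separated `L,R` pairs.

Answer: 216,159 159,126 126,198 198,83 83,138

Derivation:
Round 1 (k=1): L=216 R=159
Round 2 (k=1): L=159 R=126
Round 3 (k=23): L=126 R=198
Round 4 (k=17): L=198 R=83
Round 5 (k=7): L=83 R=138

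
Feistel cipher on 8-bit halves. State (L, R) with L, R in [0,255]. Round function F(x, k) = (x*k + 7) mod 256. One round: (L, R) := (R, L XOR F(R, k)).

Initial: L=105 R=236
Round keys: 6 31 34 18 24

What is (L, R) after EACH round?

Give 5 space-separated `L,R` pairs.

Answer: 236,230 230,13 13,39 39,200 200,224

Derivation:
Round 1 (k=6): L=236 R=230
Round 2 (k=31): L=230 R=13
Round 3 (k=34): L=13 R=39
Round 4 (k=18): L=39 R=200
Round 5 (k=24): L=200 R=224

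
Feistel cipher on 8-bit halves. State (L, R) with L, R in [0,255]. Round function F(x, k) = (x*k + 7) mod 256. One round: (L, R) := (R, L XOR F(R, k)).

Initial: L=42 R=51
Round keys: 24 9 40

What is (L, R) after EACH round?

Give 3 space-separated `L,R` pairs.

Round 1 (k=24): L=51 R=229
Round 2 (k=9): L=229 R=39
Round 3 (k=40): L=39 R=250

Answer: 51,229 229,39 39,250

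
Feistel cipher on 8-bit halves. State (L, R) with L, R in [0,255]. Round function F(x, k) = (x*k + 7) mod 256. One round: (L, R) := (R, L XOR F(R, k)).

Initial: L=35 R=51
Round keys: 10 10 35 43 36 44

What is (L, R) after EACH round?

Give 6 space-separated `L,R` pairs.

Answer: 51,38 38,176 176,49 49,242 242,62 62,93

Derivation:
Round 1 (k=10): L=51 R=38
Round 2 (k=10): L=38 R=176
Round 3 (k=35): L=176 R=49
Round 4 (k=43): L=49 R=242
Round 5 (k=36): L=242 R=62
Round 6 (k=44): L=62 R=93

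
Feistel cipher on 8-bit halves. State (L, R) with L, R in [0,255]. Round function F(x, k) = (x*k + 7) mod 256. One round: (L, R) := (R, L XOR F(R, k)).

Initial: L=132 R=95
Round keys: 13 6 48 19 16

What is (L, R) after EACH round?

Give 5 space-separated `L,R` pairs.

Answer: 95,94 94,100 100,153 153,6 6,254

Derivation:
Round 1 (k=13): L=95 R=94
Round 2 (k=6): L=94 R=100
Round 3 (k=48): L=100 R=153
Round 4 (k=19): L=153 R=6
Round 5 (k=16): L=6 R=254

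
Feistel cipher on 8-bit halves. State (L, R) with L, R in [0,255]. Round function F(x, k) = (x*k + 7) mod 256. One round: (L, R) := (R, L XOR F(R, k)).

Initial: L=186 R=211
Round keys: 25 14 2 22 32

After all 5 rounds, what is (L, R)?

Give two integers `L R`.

Round 1 (k=25): L=211 R=24
Round 2 (k=14): L=24 R=132
Round 3 (k=2): L=132 R=23
Round 4 (k=22): L=23 R=133
Round 5 (k=32): L=133 R=176

Answer: 133 176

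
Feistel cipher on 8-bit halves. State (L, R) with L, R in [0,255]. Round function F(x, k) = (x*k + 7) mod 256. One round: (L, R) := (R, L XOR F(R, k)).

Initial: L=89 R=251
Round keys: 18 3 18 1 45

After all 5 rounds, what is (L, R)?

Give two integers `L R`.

Answer: 82 50

Derivation:
Round 1 (k=18): L=251 R=244
Round 2 (k=3): L=244 R=24
Round 3 (k=18): L=24 R=67
Round 4 (k=1): L=67 R=82
Round 5 (k=45): L=82 R=50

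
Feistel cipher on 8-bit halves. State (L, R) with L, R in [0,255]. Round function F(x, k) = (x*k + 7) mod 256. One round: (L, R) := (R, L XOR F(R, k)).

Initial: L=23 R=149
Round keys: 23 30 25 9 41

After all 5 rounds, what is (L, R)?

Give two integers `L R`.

Answer: 33 82

Derivation:
Round 1 (k=23): L=149 R=125
Round 2 (k=30): L=125 R=56
Round 3 (k=25): L=56 R=2
Round 4 (k=9): L=2 R=33
Round 5 (k=41): L=33 R=82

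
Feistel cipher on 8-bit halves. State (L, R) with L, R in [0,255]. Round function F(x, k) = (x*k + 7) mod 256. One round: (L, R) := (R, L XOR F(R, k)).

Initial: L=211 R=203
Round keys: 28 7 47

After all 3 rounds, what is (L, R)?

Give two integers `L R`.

Round 1 (k=28): L=203 R=232
Round 2 (k=7): L=232 R=148
Round 3 (k=47): L=148 R=219

Answer: 148 219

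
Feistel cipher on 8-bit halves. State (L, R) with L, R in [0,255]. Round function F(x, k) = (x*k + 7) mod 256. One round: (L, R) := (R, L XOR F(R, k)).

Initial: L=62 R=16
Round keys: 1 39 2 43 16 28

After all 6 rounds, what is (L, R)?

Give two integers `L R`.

Round 1 (k=1): L=16 R=41
Round 2 (k=39): L=41 R=86
Round 3 (k=2): L=86 R=154
Round 4 (k=43): L=154 R=179
Round 5 (k=16): L=179 R=173
Round 6 (k=28): L=173 R=64

Answer: 173 64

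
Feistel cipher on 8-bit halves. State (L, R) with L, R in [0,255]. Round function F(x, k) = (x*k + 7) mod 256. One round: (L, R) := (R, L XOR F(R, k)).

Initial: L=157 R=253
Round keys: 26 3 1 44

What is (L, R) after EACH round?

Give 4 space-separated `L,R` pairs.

Answer: 253,36 36,142 142,177 177,253

Derivation:
Round 1 (k=26): L=253 R=36
Round 2 (k=3): L=36 R=142
Round 3 (k=1): L=142 R=177
Round 4 (k=44): L=177 R=253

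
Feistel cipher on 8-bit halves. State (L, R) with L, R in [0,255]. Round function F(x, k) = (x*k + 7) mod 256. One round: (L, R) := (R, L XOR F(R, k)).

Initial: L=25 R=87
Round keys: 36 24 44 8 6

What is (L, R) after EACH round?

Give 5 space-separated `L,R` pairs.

Answer: 87,90 90,32 32,221 221,207 207,60

Derivation:
Round 1 (k=36): L=87 R=90
Round 2 (k=24): L=90 R=32
Round 3 (k=44): L=32 R=221
Round 4 (k=8): L=221 R=207
Round 5 (k=6): L=207 R=60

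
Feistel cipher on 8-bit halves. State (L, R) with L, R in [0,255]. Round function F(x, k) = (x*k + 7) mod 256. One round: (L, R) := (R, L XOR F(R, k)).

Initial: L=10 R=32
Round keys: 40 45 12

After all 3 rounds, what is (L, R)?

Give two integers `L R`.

Round 1 (k=40): L=32 R=13
Round 2 (k=45): L=13 R=112
Round 3 (k=12): L=112 R=74

Answer: 112 74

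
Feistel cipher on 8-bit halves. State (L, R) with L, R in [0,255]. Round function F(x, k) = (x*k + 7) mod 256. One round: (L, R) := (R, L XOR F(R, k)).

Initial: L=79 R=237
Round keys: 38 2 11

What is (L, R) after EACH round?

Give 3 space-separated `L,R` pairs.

Answer: 237,122 122,22 22,131

Derivation:
Round 1 (k=38): L=237 R=122
Round 2 (k=2): L=122 R=22
Round 3 (k=11): L=22 R=131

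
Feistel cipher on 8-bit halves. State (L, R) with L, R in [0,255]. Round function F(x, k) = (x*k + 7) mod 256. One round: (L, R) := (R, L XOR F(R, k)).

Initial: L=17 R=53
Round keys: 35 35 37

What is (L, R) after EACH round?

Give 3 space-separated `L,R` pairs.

Answer: 53,87 87,217 217,51

Derivation:
Round 1 (k=35): L=53 R=87
Round 2 (k=35): L=87 R=217
Round 3 (k=37): L=217 R=51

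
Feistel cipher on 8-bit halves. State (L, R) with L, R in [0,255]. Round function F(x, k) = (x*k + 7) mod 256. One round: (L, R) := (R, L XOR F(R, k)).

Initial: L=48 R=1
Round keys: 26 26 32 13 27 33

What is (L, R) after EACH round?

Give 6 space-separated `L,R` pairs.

Answer: 1,17 17,192 192,22 22,229 229,56 56,218

Derivation:
Round 1 (k=26): L=1 R=17
Round 2 (k=26): L=17 R=192
Round 3 (k=32): L=192 R=22
Round 4 (k=13): L=22 R=229
Round 5 (k=27): L=229 R=56
Round 6 (k=33): L=56 R=218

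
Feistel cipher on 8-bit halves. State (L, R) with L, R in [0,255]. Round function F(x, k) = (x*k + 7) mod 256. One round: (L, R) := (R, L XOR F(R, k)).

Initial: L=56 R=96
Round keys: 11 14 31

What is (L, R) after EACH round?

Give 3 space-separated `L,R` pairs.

Round 1 (k=11): L=96 R=31
Round 2 (k=14): L=31 R=217
Round 3 (k=31): L=217 R=81

Answer: 96,31 31,217 217,81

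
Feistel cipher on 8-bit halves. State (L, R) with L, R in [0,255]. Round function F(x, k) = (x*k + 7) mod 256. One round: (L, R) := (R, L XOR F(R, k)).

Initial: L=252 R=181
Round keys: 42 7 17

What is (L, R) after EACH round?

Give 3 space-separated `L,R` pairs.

Round 1 (k=42): L=181 R=69
Round 2 (k=7): L=69 R=95
Round 3 (k=17): L=95 R=19

Answer: 181,69 69,95 95,19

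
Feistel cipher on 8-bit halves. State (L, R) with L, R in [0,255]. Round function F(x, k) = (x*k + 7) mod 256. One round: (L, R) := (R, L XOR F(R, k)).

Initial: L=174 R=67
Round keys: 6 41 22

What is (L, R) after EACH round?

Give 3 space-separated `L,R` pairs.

Round 1 (k=6): L=67 R=55
Round 2 (k=41): L=55 R=149
Round 3 (k=22): L=149 R=226

Answer: 67,55 55,149 149,226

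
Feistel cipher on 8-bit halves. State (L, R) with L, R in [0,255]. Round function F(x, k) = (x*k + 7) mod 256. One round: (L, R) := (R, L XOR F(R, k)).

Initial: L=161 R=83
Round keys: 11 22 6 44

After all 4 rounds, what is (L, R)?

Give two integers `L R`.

Answer: 66 225

Derivation:
Round 1 (k=11): L=83 R=57
Round 2 (k=22): L=57 R=190
Round 3 (k=6): L=190 R=66
Round 4 (k=44): L=66 R=225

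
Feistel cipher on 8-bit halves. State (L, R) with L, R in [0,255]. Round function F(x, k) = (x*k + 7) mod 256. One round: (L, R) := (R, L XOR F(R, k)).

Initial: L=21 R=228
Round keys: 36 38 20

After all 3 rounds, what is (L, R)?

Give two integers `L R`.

Answer: 183 81

Derivation:
Round 1 (k=36): L=228 R=2
Round 2 (k=38): L=2 R=183
Round 3 (k=20): L=183 R=81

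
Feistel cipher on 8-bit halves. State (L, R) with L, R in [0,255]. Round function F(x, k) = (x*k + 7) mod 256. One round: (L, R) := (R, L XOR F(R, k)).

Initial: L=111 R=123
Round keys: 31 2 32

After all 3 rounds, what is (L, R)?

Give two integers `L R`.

Answer: 118 68

Derivation:
Round 1 (k=31): L=123 R=131
Round 2 (k=2): L=131 R=118
Round 3 (k=32): L=118 R=68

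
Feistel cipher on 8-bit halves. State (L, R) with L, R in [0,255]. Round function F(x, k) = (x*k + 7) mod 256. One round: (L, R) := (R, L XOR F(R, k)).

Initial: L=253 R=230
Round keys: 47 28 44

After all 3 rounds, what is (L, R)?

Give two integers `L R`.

Answer: 113 207

Derivation:
Round 1 (k=47): L=230 R=188
Round 2 (k=28): L=188 R=113
Round 3 (k=44): L=113 R=207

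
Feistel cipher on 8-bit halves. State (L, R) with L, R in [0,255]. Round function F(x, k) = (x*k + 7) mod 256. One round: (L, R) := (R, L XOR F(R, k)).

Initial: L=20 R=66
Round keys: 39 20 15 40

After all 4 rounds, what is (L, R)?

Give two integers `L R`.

Round 1 (k=39): L=66 R=1
Round 2 (k=20): L=1 R=89
Round 3 (k=15): L=89 R=63
Round 4 (k=40): L=63 R=134

Answer: 63 134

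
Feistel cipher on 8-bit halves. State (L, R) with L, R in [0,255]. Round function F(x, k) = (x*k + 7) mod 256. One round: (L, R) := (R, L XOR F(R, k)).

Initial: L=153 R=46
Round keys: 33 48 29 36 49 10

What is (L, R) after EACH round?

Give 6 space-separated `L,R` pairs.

Answer: 46,108 108,105 105,128 128,110 110,149 149,183

Derivation:
Round 1 (k=33): L=46 R=108
Round 2 (k=48): L=108 R=105
Round 3 (k=29): L=105 R=128
Round 4 (k=36): L=128 R=110
Round 5 (k=49): L=110 R=149
Round 6 (k=10): L=149 R=183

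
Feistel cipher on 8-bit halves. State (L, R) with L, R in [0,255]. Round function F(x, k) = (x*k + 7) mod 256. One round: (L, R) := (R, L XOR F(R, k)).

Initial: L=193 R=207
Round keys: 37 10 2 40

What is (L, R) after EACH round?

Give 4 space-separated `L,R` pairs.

Round 1 (k=37): L=207 R=51
Round 2 (k=10): L=51 R=202
Round 3 (k=2): L=202 R=168
Round 4 (k=40): L=168 R=141

Answer: 207,51 51,202 202,168 168,141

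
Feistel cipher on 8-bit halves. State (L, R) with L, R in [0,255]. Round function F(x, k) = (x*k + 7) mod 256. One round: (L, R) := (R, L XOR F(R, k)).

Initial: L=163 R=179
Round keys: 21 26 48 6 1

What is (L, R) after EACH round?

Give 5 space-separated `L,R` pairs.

Round 1 (k=21): L=179 R=21
Round 2 (k=26): L=21 R=154
Round 3 (k=48): L=154 R=242
Round 4 (k=6): L=242 R=41
Round 5 (k=1): L=41 R=194

Answer: 179,21 21,154 154,242 242,41 41,194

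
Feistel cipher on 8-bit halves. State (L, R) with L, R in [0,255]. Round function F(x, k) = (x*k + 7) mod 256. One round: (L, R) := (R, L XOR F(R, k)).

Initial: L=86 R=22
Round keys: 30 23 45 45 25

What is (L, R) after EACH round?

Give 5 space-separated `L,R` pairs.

Round 1 (k=30): L=22 R=205
Round 2 (k=23): L=205 R=100
Round 3 (k=45): L=100 R=86
Round 4 (k=45): L=86 R=65
Round 5 (k=25): L=65 R=54

Answer: 22,205 205,100 100,86 86,65 65,54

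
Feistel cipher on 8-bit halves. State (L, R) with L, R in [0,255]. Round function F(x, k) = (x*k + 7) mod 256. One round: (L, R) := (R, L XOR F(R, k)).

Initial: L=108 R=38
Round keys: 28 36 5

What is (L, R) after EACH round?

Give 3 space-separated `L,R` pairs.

Answer: 38,67 67,85 85,243

Derivation:
Round 1 (k=28): L=38 R=67
Round 2 (k=36): L=67 R=85
Round 3 (k=5): L=85 R=243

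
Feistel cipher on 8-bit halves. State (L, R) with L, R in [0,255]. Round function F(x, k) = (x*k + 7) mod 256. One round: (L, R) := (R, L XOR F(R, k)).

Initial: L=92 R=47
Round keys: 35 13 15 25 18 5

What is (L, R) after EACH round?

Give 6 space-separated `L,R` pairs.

Answer: 47,40 40,32 32,207 207,30 30,236 236,189

Derivation:
Round 1 (k=35): L=47 R=40
Round 2 (k=13): L=40 R=32
Round 3 (k=15): L=32 R=207
Round 4 (k=25): L=207 R=30
Round 5 (k=18): L=30 R=236
Round 6 (k=5): L=236 R=189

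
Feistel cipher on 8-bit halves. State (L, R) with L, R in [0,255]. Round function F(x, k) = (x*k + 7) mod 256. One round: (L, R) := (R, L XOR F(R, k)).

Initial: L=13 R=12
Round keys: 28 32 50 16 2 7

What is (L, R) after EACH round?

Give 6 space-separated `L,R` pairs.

Answer: 12,90 90,75 75,247 247,60 60,136 136,131

Derivation:
Round 1 (k=28): L=12 R=90
Round 2 (k=32): L=90 R=75
Round 3 (k=50): L=75 R=247
Round 4 (k=16): L=247 R=60
Round 5 (k=2): L=60 R=136
Round 6 (k=7): L=136 R=131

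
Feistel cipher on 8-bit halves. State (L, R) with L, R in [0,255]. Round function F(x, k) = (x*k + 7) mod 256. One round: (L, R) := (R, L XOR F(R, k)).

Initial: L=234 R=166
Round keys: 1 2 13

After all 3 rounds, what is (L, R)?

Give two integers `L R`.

Answer: 51 217

Derivation:
Round 1 (k=1): L=166 R=71
Round 2 (k=2): L=71 R=51
Round 3 (k=13): L=51 R=217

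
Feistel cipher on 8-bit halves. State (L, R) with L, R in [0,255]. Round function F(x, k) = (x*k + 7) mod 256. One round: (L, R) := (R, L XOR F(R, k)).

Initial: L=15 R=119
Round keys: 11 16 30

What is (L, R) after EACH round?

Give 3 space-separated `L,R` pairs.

Round 1 (k=11): L=119 R=43
Round 2 (k=16): L=43 R=192
Round 3 (k=30): L=192 R=172

Answer: 119,43 43,192 192,172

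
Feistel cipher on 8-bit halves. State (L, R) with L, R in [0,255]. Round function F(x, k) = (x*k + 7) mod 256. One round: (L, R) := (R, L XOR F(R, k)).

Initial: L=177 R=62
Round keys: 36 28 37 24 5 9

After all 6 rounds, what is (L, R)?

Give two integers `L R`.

Answer: 183 112

Derivation:
Round 1 (k=36): L=62 R=14
Round 2 (k=28): L=14 R=177
Round 3 (k=37): L=177 R=146
Round 4 (k=24): L=146 R=6
Round 5 (k=5): L=6 R=183
Round 6 (k=9): L=183 R=112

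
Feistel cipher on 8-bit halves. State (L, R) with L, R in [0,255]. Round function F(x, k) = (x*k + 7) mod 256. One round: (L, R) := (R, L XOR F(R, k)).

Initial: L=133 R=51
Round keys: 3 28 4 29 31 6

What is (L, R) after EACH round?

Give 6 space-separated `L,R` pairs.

Answer: 51,37 37,32 32,162 162,65 65,68 68,222

Derivation:
Round 1 (k=3): L=51 R=37
Round 2 (k=28): L=37 R=32
Round 3 (k=4): L=32 R=162
Round 4 (k=29): L=162 R=65
Round 5 (k=31): L=65 R=68
Round 6 (k=6): L=68 R=222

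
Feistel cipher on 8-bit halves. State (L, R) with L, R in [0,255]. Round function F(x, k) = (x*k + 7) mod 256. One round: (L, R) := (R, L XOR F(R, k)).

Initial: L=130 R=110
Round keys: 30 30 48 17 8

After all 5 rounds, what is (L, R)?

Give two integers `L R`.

Answer: 94 137

Derivation:
Round 1 (k=30): L=110 R=105
Round 2 (k=30): L=105 R=59
Round 3 (k=48): L=59 R=126
Round 4 (k=17): L=126 R=94
Round 5 (k=8): L=94 R=137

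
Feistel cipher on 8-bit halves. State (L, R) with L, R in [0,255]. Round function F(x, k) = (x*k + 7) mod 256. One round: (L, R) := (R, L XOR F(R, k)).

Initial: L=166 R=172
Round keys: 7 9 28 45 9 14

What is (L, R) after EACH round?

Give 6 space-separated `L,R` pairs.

Answer: 172,29 29,160 160,154 154,185 185,18 18,186

Derivation:
Round 1 (k=7): L=172 R=29
Round 2 (k=9): L=29 R=160
Round 3 (k=28): L=160 R=154
Round 4 (k=45): L=154 R=185
Round 5 (k=9): L=185 R=18
Round 6 (k=14): L=18 R=186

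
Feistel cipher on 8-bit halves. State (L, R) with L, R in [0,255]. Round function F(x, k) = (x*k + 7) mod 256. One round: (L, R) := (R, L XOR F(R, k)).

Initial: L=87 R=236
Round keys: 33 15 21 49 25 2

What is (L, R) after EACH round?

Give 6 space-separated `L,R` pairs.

Answer: 236,36 36,207 207,38 38,130 130,159 159,199

Derivation:
Round 1 (k=33): L=236 R=36
Round 2 (k=15): L=36 R=207
Round 3 (k=21): L=207 R=38
Round 4 (k=49): L=38 R=130
Round 5 (k=25): L=130 R=159
Round 6 (k=2): L=159 R=199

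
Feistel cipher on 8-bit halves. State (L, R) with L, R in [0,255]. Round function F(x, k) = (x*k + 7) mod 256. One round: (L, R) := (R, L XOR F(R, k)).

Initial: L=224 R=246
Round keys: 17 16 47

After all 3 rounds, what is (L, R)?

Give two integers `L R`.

Answer: 33 171

Derivation:
Round 1 (k=17): L=246 R=189
Round 2 (k=16): L=189 R=33
Round 3 (k=47): L=33 R=171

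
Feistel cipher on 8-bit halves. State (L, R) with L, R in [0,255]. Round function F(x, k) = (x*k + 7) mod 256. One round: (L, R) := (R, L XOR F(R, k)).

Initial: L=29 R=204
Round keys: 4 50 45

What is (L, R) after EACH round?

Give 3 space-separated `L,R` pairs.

Round 1 (k=4): L=204 R=42
Round 2 (k=50): L=42 R=247
Round 3 (k=45): L=247 R=88

Answer: 204,42 42,247 247,88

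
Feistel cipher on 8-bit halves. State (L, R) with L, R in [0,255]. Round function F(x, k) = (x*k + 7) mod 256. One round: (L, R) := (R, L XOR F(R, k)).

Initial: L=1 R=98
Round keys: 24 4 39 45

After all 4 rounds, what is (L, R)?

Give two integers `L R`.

Answer: 228 166

Derivation:
Round 1 (k=24): L=98 R=54
Round 2 (k=4): L=54 R=189
Round 3 (k=39): L=189 R=228
Round 4 (k=45): L=228 R=166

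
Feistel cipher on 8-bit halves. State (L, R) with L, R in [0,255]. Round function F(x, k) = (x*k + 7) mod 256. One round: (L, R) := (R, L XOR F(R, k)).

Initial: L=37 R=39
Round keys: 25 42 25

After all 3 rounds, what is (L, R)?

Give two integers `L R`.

Answer: 194 10

Derivation:
Round 1 (k=25): L=39 R=243
Round 2 (k=42): L=243 R=194
Round 3 (k=25): L=194 R=10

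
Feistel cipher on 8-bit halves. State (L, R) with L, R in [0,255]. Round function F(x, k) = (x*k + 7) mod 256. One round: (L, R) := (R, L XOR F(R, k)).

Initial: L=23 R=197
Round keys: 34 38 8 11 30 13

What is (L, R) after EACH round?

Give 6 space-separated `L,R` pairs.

Answer: 197,38 38,110 110,81 81,236 236,254 254,1

Derivation:
Round 1 (k=34): L=197 R=38
Round 2 (k=38): L=38 R=110
Round 3 (k=8): L=110 R=81
Round 4 (k=11): L=81 R=236
Round 5 (k=30): L=236 R=254
Round 6 (k=13): L=254 R=1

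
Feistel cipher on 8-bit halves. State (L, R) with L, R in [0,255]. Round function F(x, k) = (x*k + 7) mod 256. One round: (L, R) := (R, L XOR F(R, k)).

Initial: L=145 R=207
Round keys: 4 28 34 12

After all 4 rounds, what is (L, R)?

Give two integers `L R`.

Answer: 181 179

Derivation:
Round 1 (k=4): L=207 R=210
Round 2 (k=28): L=210 R=48
Round 3 (k=34): L=48 R=181
Round 4 (k=12): L=181 R=179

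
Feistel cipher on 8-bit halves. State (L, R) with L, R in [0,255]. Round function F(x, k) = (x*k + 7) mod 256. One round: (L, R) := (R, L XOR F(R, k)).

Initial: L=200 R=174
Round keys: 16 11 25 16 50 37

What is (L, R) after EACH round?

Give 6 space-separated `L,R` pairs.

Round 1 (k=16): L=174 R=47
Round 2 (k=11): L=47 R=162
Round 3 (k=25): L=162 R=246
Round 4 (k=16): L=246 R=197
Round 5 (k=50): L=197 R=119
Round 6 (k=37): L=119 R=255

Answer: 174,47 47,162 162,246 246,197 197,119 119,255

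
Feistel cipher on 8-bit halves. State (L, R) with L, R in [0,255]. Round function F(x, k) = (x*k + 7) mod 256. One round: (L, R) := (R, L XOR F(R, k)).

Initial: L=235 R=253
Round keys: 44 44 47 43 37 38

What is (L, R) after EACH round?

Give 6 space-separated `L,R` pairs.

Round 1 (k=44): L=253 R=104
Round 2 (k=44): L=104 R=26
Round 3 (k=47): L=26 R=165
Round 4 (k=43): L=165 R=164
Round 5 (k=37): L=164 R=30
Round 6 (k=38): L=30 R=223

Answer: 253,104 104,26 26,165 165,164 164,30 30,223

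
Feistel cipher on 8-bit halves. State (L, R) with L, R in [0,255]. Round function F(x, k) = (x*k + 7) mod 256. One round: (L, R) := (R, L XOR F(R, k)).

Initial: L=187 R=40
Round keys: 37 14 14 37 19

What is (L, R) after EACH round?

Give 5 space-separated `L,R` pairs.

Answer: 40,116 116,119 119,253 253,239 239,57

Derivation:
Round 1 (k=37): L=40 R=116
Round 2 (k=14): L=116 R=119
Round 3 (k=14): L=119 R=253
Round 4 (k=37): L=253 R=239
Round 5 (k=19): L=239 R=57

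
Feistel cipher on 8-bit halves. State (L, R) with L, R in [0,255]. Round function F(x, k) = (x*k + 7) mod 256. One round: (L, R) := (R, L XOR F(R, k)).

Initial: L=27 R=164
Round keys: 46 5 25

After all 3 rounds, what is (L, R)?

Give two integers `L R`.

Round 1 (k=46): L=164 R=100
Round 2 (k=5): L=100 R=95
Round 3 (k=25): L=95 R=42

Answer: 95 42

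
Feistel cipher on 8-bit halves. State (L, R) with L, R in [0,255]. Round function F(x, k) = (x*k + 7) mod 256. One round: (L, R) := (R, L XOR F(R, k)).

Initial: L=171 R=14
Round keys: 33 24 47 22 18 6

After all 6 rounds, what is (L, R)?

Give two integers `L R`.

Round 1 (k=33): L=14 R=126
Round 2 (k=24): L=126 R=217
Round 3 (k=47): L=217 R=160
Round 4 (k=22): L=160 R=30
Round 5 (k=18): L=30 R=131
Round 6 (k=6): L=131 R=7

Answer: 131 7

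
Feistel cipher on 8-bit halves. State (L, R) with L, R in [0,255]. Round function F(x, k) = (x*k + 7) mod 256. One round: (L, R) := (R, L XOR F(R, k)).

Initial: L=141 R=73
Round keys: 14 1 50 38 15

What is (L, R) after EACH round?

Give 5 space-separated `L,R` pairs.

Round 1 (k=14): L=73 R=136
Round 2 (k=1): L=136 R=198
Round 3 (k=50): L=198 R=59
Round 4 (k=38): L=59 R=15
Round 5 (k=15): L=15 R=211

Answer: 73,136 136,198 198,59 59,15 15,211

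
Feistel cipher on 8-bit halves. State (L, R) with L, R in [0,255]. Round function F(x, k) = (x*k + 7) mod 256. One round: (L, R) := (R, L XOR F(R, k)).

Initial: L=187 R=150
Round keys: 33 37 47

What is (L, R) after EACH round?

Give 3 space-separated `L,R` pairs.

Round 1 (k=33): L=150 R=230
Round 2 (k=37): L=230 R=211
Round 3 (k=47): L=211 R=34

Answer: 150,230 230,211 211,34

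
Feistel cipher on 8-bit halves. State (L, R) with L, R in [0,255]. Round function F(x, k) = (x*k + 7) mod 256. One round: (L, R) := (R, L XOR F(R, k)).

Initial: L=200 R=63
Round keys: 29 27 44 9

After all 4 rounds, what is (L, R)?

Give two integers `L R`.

Answer: 61 206

Derivation:
Round 1 (k=29): L=63 R=226
Round 2 (k=27): L=226 R=226
Round 3 (k=44): L=226 R=61
Round 4 (k=9): L=61 R=206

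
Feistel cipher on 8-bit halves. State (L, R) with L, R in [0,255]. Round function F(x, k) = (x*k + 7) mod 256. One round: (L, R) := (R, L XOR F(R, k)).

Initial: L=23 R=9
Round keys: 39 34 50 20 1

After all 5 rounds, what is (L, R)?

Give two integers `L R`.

Round 1 (k=39): L=9 R=113
Round 2 (k=34): L=113 R=0
Round 3 (k=50): L=0 R=118
Round 4 (k=20): L=118 R=63
Round 5 (k=1): L=63 R=48

Answer: 63 48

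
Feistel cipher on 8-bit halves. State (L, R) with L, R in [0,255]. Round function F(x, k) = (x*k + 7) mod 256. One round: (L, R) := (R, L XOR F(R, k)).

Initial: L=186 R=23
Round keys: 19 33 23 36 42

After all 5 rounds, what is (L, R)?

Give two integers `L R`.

Answer: 9 26

Derivation:
Round 1 (k=19): L=23 R=6
Round 2 (k=33): L=6 R=218
Round 3 (k=23): L=218 R=155
Round 4 (k=36): L=155 R=9
Round 5 (k=42): L=9 R=26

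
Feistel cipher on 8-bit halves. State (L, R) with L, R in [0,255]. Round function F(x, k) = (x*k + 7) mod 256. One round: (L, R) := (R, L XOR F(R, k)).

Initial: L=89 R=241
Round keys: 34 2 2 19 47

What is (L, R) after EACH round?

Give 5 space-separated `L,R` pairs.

Round 1 (k=34): L=241 R=80
Round 2 (k=2): L=80 R=86
Round 3 (k=2): L=86 R=227
Round 4 (k=19): L=227 R=182
Round 5 (k=47): L=182 R=146

Answer: 241,80 80,86 86,227 227,182 182,146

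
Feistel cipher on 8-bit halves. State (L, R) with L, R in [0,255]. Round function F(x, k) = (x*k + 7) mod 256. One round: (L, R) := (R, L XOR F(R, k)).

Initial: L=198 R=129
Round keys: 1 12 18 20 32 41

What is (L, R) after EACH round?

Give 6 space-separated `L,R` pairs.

Round 1 (k=1): L=129 R=78
Round 2 (k=12): L=78 R=46
Round 3 (k=18): L=46 R=13
Round 4 (k=20): L=13 R=37
Round 5 (k=32): L=37 R=170
Round 6 (k=41): L=170 R=100

Answer: 129,78 78,46 46,13 13,37 37,170 170,100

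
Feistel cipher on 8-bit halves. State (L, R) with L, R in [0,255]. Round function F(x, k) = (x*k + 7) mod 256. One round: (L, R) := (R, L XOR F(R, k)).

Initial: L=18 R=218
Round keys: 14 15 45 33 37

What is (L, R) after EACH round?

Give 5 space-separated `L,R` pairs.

Round 1 (k=14): L=218 R=225
Round 2 (k=15): L=225 R=236
Round 3 (k=45): L=236 R=98
Round 4 (k=33): L=98 R=69
Round 5 (k=37): L=69 R=98

Answer: 218,225 225,236 236,98 98,69 69,98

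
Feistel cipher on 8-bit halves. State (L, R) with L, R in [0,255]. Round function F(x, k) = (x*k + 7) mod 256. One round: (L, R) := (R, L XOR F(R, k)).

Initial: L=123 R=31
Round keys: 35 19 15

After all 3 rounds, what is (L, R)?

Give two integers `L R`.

Round 1 (k=35): L=31 R=63
Round 2 (k=19): L=63 R=171
Round 3 (k=15): L=171 R=51

Answer: 171 51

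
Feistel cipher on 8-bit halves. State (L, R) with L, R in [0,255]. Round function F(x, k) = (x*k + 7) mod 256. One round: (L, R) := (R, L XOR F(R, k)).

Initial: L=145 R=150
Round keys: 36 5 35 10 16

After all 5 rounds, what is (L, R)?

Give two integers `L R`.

Answer: 248 113

Derivation:
Round 1 (k=36): L=150 R=142
Round 2 (k=5): L=142 R=91
Round 3 (k=35): L=91 R=246
Round 4 (k=10): L=246 R=248
Round 5 (k=16): L=248 R=113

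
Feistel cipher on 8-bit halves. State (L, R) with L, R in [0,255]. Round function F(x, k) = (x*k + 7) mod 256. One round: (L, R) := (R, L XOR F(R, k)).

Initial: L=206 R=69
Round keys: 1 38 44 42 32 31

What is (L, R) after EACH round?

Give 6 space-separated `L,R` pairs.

Round 1 (k=1): L=69 R=130
Round 2 (k=38): L=130 R=22
Round 3 (k=44): L=22 R=77
Round 4 (k=42): L=77 R=191
Round 5 (k=32): L=191 R=170
Round 6 (k=31): L=170 R=34

Answer: 69,130 130,22 22,77 77,191 191,170 170,34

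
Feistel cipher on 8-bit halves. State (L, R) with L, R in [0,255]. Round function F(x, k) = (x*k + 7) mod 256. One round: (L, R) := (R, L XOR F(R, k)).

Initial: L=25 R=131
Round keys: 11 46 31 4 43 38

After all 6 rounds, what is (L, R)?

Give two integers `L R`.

Answer: 98 194

Derivation:
Round 1 (k=11): L=131 R=177
Round 2 (k=46): L=177 R=86
Round 3 (k=31): L=86 R=192
Round 4 (k=4): L=192 R=81
Round 5 (k=43): L=81 R=98
Round 6 (k=38): L=98 R=194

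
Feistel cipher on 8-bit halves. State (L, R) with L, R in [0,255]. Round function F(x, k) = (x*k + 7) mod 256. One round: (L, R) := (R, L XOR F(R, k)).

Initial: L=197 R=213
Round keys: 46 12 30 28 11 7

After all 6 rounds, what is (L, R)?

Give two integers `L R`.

Answer: 1 7

Derivation:
Round 1 (k=46): L=213 R=136
Round 2 (k=12): L=136 R=178
Round 3 (k=30): L=178 R=107
Round 4 (k=28): L=107 R=9
Round 5 (k=11): L=9 R=1
Round 6 (k=7): L=1 R=7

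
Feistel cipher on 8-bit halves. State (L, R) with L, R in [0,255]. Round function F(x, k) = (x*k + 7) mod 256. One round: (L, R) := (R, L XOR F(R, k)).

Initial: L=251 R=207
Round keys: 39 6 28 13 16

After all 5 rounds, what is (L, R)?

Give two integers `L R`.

Answer: 189 19

Derivation:
Round 1 (k=39): L=207 R=107
Round 2 (k=6): L=107 R=70
Round 3 (k=28): L=70 R=196
Round 4 (k=13): L=196 R=189
Round 5 (k=16): L=189 R=19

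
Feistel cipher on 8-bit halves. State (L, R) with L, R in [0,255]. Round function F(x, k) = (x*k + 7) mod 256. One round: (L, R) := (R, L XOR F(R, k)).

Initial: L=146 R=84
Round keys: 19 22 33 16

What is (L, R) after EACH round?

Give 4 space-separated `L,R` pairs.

Answer: 84,209 209,169 169,1 1,190

Derivation:
Round 1 (k=19): L=84 R=209
Round 2 (k=22): L=209 R=169
Round 3 (k=33): L=169 R=1
Round 4 (k=16): L=1 R=190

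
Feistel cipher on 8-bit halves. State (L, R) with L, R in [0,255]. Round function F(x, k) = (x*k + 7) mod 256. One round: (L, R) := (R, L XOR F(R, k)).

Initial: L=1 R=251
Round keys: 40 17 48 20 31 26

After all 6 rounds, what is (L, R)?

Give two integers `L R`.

Round 1 (k=40): L=251 R=62
Round 2 (k=17): L=62 R=222
Round 3 (k=48): L=222 R=153
Round 4 (k=20): L=153 R=37
Round 5 (k=31): L=37 R=27
Round 6 (k=26): L=27 R=224

Answer: 27 224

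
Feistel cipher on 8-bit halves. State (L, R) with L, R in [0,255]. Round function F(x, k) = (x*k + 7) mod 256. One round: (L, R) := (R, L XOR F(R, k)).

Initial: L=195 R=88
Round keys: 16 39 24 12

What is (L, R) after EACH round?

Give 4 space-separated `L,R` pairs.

Answer: 88,68 68,59 59,203 203,176

Derivation:
Round 1 (k=16): L=88 R=68
Round 2 (k=39): L=68 R=59
Round 3 (k=24): L=59 R=203
Round 4 (k=12): L=203 R=176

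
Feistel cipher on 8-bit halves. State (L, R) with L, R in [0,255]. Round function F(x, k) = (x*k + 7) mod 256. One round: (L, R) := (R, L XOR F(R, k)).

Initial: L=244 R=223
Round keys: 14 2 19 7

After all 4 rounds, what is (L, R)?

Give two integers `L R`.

Answer: 172 197

Derivation:
Round 1 (k=14): L=223 R=205
Round 2 (k=2): L=205 R=126
Round 3 (k=19): L=126 R=172
Round 4 (k=7): L=172 R=197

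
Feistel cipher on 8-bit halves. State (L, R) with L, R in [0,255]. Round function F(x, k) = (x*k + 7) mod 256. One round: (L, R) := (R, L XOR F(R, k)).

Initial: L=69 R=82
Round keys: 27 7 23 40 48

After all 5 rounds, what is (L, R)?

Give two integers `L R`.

Answer: 26 61

Derivation:
Round 1 (k=27): L=82 R=232
Round 2 (k=7): L=232 R=13
Round 3 (k=23): L=13 R=218
Round 4 (k=40): L=218 R=26
Round 5 (k=48): L=26 R=61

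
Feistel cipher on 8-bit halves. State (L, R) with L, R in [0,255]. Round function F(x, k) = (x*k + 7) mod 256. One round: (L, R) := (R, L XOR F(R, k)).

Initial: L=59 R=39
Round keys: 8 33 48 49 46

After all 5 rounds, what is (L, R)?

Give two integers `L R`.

Answer: 118 120

Derivation:
Round 1 (k=8): L=39 R=4
Round 2 (k=33): L=4 R=172
Round 3 (k=48): L=172 R=67
Round 4 (k=49): L=67 R=118
Round 5 (k=46): L=118 R=120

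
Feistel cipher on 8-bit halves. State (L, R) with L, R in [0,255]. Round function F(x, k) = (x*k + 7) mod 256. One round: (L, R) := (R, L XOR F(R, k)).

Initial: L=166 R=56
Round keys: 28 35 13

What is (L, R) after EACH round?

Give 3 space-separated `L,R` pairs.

Answer: 56,129 129,146 146,240

Derivation:
Round 1 (k=28): L=56 R=129
Round 2 (k=35): L=129 R=146
Round 3 (k=13): L=146 R=240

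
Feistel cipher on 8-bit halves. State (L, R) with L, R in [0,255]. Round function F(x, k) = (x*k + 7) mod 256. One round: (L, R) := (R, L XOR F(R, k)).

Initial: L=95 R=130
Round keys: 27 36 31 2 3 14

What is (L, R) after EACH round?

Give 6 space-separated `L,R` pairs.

Round 1 (k=27): L=130 R=226
Round 2 (k=36): L=226 R=77
Round 3 (k=31): L=77 R=184
Round 4 (k=2): L=184 R=58
Round 5 (k=3): L=58 R=13
Round 6 (k=14): L=13 R=135

Answer: 130,226 226,77 77,184 184,58 58,13 13,135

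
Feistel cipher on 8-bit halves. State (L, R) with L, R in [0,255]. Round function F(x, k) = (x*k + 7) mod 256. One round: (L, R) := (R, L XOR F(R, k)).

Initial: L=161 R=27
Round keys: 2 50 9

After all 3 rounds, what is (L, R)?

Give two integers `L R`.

Round 1 (k=2): L=27 R=156
Round 2 (k=50): L=156 R=100
Round 3 (k=9): L=100 R=23

Answer: 100 23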